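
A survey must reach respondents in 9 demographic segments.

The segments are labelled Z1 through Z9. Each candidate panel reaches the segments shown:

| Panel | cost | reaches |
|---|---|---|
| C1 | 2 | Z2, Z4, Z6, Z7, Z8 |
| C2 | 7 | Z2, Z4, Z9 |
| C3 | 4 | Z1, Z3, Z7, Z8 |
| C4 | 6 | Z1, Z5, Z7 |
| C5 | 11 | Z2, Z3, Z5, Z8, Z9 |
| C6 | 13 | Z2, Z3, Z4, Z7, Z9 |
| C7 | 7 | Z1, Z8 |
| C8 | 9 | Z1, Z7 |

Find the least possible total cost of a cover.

17

C1, C3, C5 together cover every segment (C1 ∪ C3 ∪ C5 = {Z1, Z2, Z3, Z4, Z5, Z6, Z7, Z8, Z9}); total cost 2 + 4 + 11 = 17.
No covering selection has total cost below 17.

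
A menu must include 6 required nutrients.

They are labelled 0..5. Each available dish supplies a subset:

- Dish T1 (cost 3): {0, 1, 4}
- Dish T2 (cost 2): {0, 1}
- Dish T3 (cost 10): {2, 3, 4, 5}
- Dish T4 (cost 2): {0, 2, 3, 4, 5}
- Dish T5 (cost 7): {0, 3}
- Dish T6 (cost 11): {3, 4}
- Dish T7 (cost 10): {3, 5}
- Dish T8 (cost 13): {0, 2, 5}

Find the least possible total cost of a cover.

T2, T4 together cover every nutrient (T2 ∪ T4 = {0, 1, 2, 3, 4, 5}); total cost 2 + 2 = 4.
No covering selection has total cost below 4.

4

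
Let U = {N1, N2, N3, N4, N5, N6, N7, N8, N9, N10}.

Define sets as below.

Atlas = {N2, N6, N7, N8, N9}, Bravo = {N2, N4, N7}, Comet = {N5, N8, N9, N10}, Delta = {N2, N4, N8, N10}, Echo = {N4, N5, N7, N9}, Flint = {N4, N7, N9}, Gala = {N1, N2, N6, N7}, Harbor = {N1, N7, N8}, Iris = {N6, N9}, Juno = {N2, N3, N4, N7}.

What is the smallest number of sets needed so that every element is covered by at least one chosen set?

Take {Comet, Gala, Juno}. Their union is {N1, N2, N3, N4, N5, N6, N7, N8, N9, N10}, which is all 10 elements.
Only Juno contains N3, so Juno is forced; the remaining 6 elements need at least 2 more sets (each remaining set adds at most 4) — so at least 3 sets are needed, and 3 is optimal.

3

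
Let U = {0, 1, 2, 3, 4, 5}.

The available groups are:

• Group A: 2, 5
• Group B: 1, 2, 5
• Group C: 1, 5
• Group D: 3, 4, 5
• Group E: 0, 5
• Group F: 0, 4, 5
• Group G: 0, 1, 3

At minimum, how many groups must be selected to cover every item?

3

B and D and E together: B ∪ D ∪ E = {0, 1, 2, 3, 4, 5} — every item is covered.
No 2 of the 7 groups cover everything (all 21 combinations miss at least one item), so 3 is optimal.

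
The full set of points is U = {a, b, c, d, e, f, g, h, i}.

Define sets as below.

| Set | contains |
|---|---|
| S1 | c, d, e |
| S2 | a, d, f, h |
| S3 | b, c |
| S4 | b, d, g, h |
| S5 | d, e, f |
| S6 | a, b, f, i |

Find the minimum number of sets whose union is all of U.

3

S1, S4, and S6 cover everything between them: the union {a, b, c, d, e, f, g, h, i} is all of U.
Each set has at most 4 points, and 2·4 = 8 < 9 — so at least 3 sets are needed, and 3 is optimal.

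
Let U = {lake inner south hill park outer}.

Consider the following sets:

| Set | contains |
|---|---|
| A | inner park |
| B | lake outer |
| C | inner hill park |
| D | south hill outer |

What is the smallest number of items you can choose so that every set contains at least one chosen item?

The 2 items {inner, outer} hit every set.
The sets A, B are pairwise disjoint, so any hitting set needs a separate item for each — at least 2. Hence 2 is optimal.

2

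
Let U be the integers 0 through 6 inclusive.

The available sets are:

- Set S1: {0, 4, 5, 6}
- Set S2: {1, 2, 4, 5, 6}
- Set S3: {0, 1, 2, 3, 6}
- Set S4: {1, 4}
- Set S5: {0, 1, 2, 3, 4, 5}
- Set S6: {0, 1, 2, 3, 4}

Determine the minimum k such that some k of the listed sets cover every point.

2

Take {S1, S6}. Their union is {0, 1, 2, 3, 4, 5, 6}, which is all 7 points.
No single set has all 7 points (the largest, S5, has 6), so 2 is optimal.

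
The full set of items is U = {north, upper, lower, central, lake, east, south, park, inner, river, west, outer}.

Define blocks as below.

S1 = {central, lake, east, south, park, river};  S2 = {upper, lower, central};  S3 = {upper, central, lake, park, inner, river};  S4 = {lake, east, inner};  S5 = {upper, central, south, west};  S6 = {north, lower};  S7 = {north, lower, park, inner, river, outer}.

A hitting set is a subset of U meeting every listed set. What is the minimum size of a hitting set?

3

Take H = {lower, central, inner}. Each listed block contains at least one of these, so H is a hitting set of size 3.
The blocks S4, S5, S6 are pairwise disjoint, so any hitting set needs a separate item for each — at least 3. Hence 3 is optimal.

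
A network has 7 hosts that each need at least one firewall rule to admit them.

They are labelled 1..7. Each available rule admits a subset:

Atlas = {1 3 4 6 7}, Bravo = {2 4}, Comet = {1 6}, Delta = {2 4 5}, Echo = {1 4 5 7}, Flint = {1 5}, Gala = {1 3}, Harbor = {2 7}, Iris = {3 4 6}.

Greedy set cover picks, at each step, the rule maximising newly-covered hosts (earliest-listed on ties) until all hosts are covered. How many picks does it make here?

Greedy: pick Atlas (covers 5 new) → pick Delta (covers 2 new). Total picks: 2.

2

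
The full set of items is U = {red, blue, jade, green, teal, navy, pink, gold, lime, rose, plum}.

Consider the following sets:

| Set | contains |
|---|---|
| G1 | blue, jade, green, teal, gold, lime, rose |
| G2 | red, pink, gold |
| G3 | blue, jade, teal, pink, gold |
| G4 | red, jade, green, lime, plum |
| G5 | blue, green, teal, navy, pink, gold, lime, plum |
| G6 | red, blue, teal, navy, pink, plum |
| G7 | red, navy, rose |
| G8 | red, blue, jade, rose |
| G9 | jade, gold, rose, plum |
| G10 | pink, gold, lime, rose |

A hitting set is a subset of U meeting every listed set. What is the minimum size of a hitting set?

H = {red, gold} meets every set (each contains at least one member of H), and |H| = 2.
The sets G3, G7 are pairwise disjoint, so any hitting set needs a separate item for each — at least 2. Hence 2 is optimal.

2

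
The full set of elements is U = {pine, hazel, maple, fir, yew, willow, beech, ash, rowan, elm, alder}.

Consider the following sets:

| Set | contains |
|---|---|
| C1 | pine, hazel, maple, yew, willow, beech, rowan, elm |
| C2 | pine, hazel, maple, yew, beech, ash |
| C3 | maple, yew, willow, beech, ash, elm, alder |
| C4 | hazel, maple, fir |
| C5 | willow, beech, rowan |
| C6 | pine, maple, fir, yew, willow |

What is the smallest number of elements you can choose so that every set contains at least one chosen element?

2

H = {maple, willow} meets every set (each contains at least one member of H), and |H| = 2.
The sets C4, C5 are pairwise disjoint, so any hitting set needs a separate element for each — at least 2. Hence 2 is optimal.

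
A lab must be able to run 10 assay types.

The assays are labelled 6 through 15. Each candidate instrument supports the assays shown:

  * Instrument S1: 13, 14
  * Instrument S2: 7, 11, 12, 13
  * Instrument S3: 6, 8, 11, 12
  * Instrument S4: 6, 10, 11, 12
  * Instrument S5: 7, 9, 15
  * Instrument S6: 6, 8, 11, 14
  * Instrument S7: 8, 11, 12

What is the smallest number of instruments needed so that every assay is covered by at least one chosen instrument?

Take {S1, S4, S5, S6}. Their union is {6, 7, 8, 9, 10, 11, 12, 13, 14, 15}, which is all 10 assays.
No 3 of the 7 instruments cover everything (all 35 combinations miss at least one assay), so 4 is optimal.

4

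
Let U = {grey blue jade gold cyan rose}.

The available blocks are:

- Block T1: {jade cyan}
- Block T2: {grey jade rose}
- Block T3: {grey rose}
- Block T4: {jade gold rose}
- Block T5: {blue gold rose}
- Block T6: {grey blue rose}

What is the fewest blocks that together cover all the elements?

T1 and T4 and T6 together: T1 ∪ T4 ∪ T6 = {grey, blue, jade, gold, cyan, rose} — every element is covered.
Only T1 contains cyan, so T1 is forced; the remaining 4 elements need at least 2 more blocks (each remaining block adds at most 3) — so at least 3 blocks are needed, and 3 is optimal.

3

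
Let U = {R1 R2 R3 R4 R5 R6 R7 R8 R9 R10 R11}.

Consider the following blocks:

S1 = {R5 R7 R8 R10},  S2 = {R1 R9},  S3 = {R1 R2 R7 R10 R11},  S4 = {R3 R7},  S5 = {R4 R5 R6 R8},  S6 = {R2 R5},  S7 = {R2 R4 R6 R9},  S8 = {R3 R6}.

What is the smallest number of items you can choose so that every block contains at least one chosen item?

4

The 4 items {R3, R5, R7, R9} hit every block.
No choice of 3 items meets every block, so 4 is the minimum.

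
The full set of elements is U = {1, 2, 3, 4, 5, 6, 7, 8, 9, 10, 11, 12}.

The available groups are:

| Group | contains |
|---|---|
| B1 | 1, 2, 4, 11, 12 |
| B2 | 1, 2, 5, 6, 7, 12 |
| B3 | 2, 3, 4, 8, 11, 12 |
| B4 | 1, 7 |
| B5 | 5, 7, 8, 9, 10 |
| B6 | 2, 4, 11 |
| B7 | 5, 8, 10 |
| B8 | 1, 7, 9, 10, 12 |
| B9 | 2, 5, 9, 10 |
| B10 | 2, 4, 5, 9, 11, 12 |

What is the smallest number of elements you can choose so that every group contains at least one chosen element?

3

H = {1, 2, 8} meets every group (each contains at least one member of H), and |H| = 3.
The groups B4, B6, B7 are pairwise disjoint, so any hitting set needs a separate element for each — at least 3. Hence 3 is optimal.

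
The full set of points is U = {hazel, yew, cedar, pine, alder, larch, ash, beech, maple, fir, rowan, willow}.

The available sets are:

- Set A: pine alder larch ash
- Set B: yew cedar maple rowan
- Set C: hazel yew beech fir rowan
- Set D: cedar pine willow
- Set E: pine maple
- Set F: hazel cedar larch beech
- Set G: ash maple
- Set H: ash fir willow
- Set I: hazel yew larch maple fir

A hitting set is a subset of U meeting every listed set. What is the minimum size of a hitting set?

4

Take T = {cedar, ash, beech, maple}. Each listed set contains at least one of these, so T is a hitting set of size 4.
No choice of 3 points meets every set, so 4 is the minimum.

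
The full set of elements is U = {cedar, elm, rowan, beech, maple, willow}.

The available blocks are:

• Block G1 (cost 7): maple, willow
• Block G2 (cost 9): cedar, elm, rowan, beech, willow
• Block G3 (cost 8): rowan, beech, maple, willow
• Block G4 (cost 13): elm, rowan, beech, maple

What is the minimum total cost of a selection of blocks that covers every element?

G1, G2 together cover every element (G1 ∪ G2 = {cedar, elm, rowan, beech, maple, willow}); total cost 7 + 9 = 16.
No covering selection has total cost below 16.

16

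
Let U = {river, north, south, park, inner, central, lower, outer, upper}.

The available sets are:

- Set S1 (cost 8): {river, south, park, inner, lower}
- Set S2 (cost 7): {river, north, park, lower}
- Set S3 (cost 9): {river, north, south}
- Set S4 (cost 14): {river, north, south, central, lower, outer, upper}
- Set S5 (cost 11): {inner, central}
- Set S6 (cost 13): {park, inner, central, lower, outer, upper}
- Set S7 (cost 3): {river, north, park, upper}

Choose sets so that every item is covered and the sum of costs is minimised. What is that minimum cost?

S1, S4 together cover every item (S1 ∪ S4 = {river, north, south, park, inner, central, lower, outer, upper}); total cost 8 + 14 = 22.
The greedy pick S7, S1, S6 costs 24; no covering selection beats 22.

22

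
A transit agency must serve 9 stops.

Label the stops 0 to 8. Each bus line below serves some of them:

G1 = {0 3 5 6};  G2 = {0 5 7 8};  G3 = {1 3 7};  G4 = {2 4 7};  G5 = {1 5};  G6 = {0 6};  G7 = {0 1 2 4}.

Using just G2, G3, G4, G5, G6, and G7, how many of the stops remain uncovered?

0

Union of G2, G3, G4, G5, G6, G7 = {0, 1, 2, 3, 4, 5, 6, 7, 8} — that's every stop, so 0 are uncovered.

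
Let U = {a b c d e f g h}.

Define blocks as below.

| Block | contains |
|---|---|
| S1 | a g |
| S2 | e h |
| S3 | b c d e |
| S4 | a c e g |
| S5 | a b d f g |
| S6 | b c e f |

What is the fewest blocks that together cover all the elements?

3

S2 and S5 and S6 together: S2 ∪ S5 ∪ S6 = {a, b, c, d, e, f, g, h} — every element is covered.
Only S2 contains h, so S2 is forced; the remaining 6 elements need at least 2 more blocks (each remaining block adds at most 5) — so at least 3 blocks are needed, and 3 is optimal.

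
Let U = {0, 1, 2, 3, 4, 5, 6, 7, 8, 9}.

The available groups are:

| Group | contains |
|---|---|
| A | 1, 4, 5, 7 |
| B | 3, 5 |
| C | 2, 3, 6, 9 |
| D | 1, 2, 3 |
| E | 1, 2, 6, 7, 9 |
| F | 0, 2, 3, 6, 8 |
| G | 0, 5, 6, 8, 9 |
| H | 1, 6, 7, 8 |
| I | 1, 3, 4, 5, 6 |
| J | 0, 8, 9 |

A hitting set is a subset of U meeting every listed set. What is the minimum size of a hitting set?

3

T = {1, 3, 8} meets every group (each contains at least one member of T), and |T| = 3.
No choice of 2 points meets every group, so 3 is the minimum.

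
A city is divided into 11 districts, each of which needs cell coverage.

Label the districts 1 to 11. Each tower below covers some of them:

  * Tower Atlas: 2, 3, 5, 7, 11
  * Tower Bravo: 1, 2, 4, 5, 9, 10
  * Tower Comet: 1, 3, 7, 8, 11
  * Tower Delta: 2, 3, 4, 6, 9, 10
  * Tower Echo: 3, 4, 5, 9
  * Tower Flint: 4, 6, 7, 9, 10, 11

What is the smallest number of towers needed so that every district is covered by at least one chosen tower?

3

Bravo and Comet and Delta together: Bravo ∪ Comet ∪ Delta = {1, 2, 3, 4, 5, 6, 7, 8, 9, 10, 11} — every district is covered.
Only Comet contains 8, so Comet is forced; the remaining 6 districts need at least 2 more towers (each remaining tower adds at most 5) — so at least 3 towers are needed, and 3 is optimal.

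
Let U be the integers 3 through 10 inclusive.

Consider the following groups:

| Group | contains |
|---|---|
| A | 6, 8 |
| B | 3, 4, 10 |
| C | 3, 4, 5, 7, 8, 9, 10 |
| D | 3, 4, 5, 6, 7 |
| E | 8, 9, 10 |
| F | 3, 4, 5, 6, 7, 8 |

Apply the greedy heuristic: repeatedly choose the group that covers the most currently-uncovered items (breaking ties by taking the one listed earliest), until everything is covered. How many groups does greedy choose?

Greedy: pick C (covers 7 new) → pick A (covers 1 new). Total picks: 2.

2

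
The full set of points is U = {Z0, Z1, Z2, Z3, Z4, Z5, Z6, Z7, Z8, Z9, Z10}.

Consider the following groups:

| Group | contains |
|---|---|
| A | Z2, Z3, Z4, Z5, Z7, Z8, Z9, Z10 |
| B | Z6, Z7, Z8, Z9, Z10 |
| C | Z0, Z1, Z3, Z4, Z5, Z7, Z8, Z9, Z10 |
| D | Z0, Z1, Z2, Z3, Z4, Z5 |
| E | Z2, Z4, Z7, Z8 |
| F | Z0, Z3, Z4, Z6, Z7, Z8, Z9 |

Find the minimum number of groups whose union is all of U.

2

Take {B, D}. Their union is {Z0, Z1, Z2, Z3, Z4, Z5, Z6, Z7, Z8, Z9, Z10}, which is all 11 points.
No single group has all 11 points (the largest, C, has 9), so 2 is optimal.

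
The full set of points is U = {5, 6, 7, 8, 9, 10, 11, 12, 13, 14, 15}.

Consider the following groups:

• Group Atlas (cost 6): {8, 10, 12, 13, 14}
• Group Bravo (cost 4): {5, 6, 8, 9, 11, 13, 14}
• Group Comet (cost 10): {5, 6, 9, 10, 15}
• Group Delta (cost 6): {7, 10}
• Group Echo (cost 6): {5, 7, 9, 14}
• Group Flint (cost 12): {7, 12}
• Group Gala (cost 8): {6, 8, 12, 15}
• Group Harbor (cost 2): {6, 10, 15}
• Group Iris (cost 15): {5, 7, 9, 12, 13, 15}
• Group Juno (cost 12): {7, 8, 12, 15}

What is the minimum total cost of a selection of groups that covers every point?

Bravo, Delta, Gala together cover every point (Bravo ∪ Delta ∪ Gala = {5, 6, 7, 8, 9, 10, 11, 12, 13, 14, 15}); total cost 4 + 6 + 8 = 18.
No covering selection has total cost below 18.

18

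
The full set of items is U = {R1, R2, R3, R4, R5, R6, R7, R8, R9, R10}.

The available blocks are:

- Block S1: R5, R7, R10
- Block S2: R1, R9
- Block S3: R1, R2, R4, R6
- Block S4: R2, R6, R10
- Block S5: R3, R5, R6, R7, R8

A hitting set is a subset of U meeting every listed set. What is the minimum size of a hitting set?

3

Take H = {R1, R7, R10}. Each listed block contains at least one of these, so H is a hitting set of size 3.
No choice of 2 items meets every block, so 3 is the minimum.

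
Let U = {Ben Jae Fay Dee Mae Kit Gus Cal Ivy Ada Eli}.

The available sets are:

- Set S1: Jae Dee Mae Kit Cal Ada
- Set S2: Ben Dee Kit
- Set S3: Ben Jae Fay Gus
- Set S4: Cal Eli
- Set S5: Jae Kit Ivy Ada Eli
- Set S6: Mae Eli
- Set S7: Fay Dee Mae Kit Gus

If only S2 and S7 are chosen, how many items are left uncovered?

5

Union of S2, S7 = {Ben, Fay, Dee, Mae, Kit, Gus}.
Not covered: Jae, Cal, Ivy, Ada, Eli — 5 items.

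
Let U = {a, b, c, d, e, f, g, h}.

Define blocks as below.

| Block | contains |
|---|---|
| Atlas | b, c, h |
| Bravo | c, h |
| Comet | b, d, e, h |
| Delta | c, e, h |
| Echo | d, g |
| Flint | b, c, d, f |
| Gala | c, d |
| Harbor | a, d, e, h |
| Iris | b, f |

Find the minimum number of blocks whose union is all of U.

Echo and Flint and Harbor together: Echo ∪ Flint ∪ Harbor = {a, b, c, d, e, f, g, h} — every item is covered.
Only Harbor contains a, so Harbor is forced; the remaining 4 items need at least 2 more blocks (each remaining block adds at most 3) — so at least 3 blocks are needed, and 3 is optimal.

3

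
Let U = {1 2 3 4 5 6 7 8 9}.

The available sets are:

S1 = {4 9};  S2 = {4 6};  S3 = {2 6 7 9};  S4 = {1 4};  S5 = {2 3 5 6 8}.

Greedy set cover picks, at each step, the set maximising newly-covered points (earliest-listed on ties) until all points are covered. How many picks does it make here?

4

Greedy: pick S5 (covers 5 new) → pick S1 (covers 2 new) → pick S3 (covers 1 new) → pick S4 (covers 1 new). Total picks: 4.
(The true minimum cover uses only 3 sets, so greedy is not optimal here.)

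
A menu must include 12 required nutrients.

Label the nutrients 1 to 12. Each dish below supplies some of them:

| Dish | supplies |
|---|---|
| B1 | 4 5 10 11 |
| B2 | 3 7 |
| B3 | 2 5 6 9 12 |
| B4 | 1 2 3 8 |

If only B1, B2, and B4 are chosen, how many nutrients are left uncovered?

Union of B1, B2, B4 = {1, 2, 3, 4, 5, 7, 8, 10, 11}.
Not covered: 6, 9, 12 — 3 nutrients.

3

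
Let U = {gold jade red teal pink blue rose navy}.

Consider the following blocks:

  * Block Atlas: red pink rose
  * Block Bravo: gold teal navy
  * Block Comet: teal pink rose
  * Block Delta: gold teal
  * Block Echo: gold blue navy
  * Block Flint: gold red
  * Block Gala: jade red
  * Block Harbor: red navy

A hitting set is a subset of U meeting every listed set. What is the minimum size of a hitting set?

3

H = {gold, red, pink} meets every block (each contains at least one member of H), and |H| = 3.
The blocks Comet, Echo, Gala are pairwise disjoint, so any hitting set needs a separate element for each — at least 3. Hence 3 is optimal.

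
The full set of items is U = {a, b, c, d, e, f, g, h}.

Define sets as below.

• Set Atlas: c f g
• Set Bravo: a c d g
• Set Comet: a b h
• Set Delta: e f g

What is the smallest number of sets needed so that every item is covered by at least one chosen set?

Bravo and Comet and Delta together: Bravo ∪ Comet ∪ Delta = {a, b, c, d, e, f, g, h} — every item is covered.
Only Comet contains b, so Comet is forced; the remaining 5 items need at least 2 more sets (each remaining set adds at most 3) — so at least 3 sets are needed, and 3 is optimal.

3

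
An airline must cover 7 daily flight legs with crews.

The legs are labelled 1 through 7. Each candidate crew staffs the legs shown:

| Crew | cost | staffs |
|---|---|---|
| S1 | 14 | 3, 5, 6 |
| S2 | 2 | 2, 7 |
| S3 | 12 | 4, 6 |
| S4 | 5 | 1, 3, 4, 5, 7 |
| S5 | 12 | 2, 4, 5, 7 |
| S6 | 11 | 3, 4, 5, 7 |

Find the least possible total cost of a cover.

19

S2, S3, S4 together cover every leg (S2 ∪ S3 ∪ S4 = {1, 2, 3, 4, 5, 6, 7}); total cost 2 + 12 + 5 = 19.
No covering selection has total cost below 19.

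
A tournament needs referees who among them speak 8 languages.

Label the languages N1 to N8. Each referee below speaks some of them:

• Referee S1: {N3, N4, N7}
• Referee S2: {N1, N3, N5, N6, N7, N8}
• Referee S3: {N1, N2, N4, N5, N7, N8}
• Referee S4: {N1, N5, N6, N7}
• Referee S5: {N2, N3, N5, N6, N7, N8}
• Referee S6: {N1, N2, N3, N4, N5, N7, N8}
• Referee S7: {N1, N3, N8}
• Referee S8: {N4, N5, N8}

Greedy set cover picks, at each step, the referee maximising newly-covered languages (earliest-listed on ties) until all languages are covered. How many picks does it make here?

Greedy: pick S6 (covers 7 new) → pick S2 (covers 1 new). Total picks: 2.

2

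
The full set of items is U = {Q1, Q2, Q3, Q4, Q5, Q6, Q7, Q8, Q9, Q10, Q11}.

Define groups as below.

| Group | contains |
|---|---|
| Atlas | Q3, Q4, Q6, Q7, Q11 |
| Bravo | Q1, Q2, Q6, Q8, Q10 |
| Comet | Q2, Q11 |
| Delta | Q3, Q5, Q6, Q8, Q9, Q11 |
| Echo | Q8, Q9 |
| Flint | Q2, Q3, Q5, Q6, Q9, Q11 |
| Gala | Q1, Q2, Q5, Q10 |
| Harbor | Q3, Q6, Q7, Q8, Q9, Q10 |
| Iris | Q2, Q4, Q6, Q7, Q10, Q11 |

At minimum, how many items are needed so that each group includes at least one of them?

3

H = {Q2, Q7, Q8} meets every group (each contains at least one member of H), and |H| = 3.
The groups Atlas, Echo, Gala are pairwise disjoint, so any hitting set needs a separate item for each — at least 3. Hence 3 is optimal.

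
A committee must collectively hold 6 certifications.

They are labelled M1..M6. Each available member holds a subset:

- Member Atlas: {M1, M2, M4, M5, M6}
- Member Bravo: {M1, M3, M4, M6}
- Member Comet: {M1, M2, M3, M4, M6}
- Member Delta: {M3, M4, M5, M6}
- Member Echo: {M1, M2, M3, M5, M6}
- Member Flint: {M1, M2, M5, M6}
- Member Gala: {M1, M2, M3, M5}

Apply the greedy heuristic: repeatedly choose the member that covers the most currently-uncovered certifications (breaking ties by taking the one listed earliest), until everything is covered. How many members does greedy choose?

2

Greedy: pick Atlas (covers 5 new) → pick Bravo (covers 1 new). Total picks: 2.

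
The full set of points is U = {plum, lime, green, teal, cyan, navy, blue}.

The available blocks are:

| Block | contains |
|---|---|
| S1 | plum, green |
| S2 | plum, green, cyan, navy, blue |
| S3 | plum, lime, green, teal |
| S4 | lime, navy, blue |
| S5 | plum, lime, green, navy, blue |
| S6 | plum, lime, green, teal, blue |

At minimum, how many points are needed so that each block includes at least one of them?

Take H = {plum, blue}. Each listed block contains at least one of these, so H is a hitting set of size 2.
The blocks S1, S4 are pairwise disjoint, so any hitting set needs a separate point for each — at least 2. Hence 2 is optimal.

2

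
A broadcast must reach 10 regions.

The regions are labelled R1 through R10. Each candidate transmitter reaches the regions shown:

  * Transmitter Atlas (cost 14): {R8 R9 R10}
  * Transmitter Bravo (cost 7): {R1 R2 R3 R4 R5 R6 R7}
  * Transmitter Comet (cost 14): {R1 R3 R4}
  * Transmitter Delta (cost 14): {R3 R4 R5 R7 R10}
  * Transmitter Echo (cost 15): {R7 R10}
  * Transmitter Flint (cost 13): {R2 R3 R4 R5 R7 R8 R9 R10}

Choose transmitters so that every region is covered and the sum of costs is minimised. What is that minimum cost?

Bravo, Flint together cover every region (Bravo ∪ Flint = {R1, R2, R3, R4, R5, R6, R7, R8, R9, R10}); total cost 7 + 13 = 20.
No covering selection has total cost below 20.

20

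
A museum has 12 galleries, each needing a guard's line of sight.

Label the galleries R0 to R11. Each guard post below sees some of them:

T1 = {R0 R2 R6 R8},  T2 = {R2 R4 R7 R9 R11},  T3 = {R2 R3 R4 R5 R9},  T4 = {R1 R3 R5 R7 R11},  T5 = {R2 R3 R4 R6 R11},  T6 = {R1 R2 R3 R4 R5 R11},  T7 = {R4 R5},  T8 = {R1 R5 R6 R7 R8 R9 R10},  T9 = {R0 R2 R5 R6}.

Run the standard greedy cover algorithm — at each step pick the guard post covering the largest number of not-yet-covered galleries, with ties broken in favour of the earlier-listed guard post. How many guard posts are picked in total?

Greedy: pick T8 (covers 7 new) → pick T5 (covers 4 new) → pick T1 (covers 1 new). Total picks: 3.

3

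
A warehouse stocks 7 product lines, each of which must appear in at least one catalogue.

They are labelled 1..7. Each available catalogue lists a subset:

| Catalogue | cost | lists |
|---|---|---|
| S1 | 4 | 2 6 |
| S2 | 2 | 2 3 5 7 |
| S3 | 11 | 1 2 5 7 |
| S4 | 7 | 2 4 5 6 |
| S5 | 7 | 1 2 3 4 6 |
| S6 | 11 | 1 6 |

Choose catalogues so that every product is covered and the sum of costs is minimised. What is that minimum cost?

S2, S5 together cover every product (S2 ∪ S5 = {1, 2, 3, 4, 5, 6, 7}); total cost 2 + 7 = 9.
No covering selection has total cost below 9.

9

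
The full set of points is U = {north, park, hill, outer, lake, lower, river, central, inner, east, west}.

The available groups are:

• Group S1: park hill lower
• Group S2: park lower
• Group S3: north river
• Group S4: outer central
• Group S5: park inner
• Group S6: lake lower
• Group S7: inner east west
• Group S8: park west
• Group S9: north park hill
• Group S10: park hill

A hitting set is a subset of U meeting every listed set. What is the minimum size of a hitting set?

Take H = {north, park, lake, central, east}. Each listed group contains at least one of these, so H is a hitting set of size 5.
The groups S3, S4, S6, S7, S10 are pairwise disjoint, so any hitting set needs a separate point for each — at least 5. Hence 5 is optimal.

5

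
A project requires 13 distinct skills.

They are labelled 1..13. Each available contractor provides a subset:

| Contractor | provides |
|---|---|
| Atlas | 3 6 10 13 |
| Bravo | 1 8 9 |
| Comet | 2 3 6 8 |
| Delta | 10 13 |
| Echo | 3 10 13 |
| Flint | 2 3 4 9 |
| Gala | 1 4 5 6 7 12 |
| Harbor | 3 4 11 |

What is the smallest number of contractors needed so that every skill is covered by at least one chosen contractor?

5

Take {Comet, Echo, Flint, Gala, Harbor}. Their union is {1, 2, 3, 4, 5, 6, 7, 8, 9, 10, 11, 12, 13}, which is all 13 skills.
No 4 of the 8 contractors cover everything (all 70 combinations miss at least one skill), so 5 is optimal.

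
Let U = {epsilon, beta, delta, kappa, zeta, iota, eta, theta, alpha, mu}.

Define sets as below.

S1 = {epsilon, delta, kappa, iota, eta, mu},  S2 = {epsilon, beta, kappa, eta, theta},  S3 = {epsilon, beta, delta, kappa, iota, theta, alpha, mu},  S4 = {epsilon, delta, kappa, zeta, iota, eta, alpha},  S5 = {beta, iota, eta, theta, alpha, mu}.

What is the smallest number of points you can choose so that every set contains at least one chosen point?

2

The 2 points {beta, kappa} hit every set.
No single point lies in every set, so at least 2 are needed and 2 is optimal.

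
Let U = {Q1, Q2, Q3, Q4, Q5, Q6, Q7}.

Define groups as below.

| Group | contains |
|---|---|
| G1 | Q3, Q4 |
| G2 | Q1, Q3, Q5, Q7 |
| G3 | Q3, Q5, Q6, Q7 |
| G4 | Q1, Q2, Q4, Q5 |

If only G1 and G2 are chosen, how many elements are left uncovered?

2

Union of G1, G2 = {Q1, Q3, Q4, Q5, Q7}.
Not covered: Q2, Q6 — 2 elements.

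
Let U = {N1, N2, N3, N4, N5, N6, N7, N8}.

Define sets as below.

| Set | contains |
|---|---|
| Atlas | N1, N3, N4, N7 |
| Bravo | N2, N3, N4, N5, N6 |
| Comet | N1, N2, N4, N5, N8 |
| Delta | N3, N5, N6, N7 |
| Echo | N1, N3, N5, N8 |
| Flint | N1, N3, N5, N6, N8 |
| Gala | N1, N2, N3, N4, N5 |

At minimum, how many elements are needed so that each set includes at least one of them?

H = {N3, N4} meets every set (each contains at least one member of H), and |H| = 2.
No single element lies in every set, so at least 2 are needed and 2 is optimal.

2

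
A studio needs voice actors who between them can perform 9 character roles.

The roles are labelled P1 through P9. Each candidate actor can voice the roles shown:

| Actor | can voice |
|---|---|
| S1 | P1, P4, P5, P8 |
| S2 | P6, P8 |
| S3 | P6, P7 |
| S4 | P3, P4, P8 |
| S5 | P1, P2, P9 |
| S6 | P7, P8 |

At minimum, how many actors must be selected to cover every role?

4

S1 and S3 and S4 and S5 together: S1 ∪ S3 ∪ S4 ∪ S5 = {P1, P2, P3, P4, P5, P6, P7, P8, P9} — every role is covered.
Only S1 contains P5, so S1 is forced; the remaining 5 roles need at least 3 more actors (each remaining actor adds at most 2) — so at least 4 actors are needed, and 4 is optimal.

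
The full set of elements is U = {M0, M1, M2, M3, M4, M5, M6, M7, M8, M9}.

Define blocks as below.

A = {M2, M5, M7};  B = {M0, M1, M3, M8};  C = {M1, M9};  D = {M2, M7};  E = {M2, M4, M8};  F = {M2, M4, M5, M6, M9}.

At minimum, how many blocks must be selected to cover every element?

3

A and B and F together: A ∪ B ∪ F = {M0, M1, M2, M3, M4, M5, M6, M7, M8, M9} — every element is covered.
Only B contains M0, so B is forced; the remaining 6 elements need at least 2 more blocks (each remaining block adds at most 5) — so at least 3 blocks are needed, and 3 is optimal.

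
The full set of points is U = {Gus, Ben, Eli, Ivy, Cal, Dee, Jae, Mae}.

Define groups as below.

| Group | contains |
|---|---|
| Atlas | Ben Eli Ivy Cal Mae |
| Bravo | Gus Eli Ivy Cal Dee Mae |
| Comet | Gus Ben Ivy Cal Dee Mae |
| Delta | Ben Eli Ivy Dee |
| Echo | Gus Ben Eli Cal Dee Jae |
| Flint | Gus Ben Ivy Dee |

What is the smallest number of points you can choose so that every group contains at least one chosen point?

2

Take H = {Cal, Dee}. Each listed group contains at least one of these, so H is a hitting set of size 2.
No single point lies in every group, so at least 2 are needed and 2 is optimal.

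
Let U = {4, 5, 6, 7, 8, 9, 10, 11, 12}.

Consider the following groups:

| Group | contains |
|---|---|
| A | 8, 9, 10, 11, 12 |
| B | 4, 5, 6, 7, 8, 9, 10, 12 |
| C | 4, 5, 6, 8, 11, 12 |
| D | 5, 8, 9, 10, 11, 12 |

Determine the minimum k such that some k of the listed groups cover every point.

Take {B, D}. Their union is {4, 5, 6, 7, 8, 9, 10, 11, 12}, which is all 9 points.
No single group has all 9 points (the largest, B, has 8), so 2 is optimal.

2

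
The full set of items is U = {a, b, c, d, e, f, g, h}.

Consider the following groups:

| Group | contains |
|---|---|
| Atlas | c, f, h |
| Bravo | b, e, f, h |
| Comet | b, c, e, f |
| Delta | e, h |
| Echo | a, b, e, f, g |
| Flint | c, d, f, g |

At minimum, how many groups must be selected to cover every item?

3

Atlas, Echo, and Flint cover everything between them: the union {a, b, c, d, e, f, g, h} is all of U.
Only Echo contains a, so Echo is forced; the remaining 3 items need at least 2 more groups (each remaining group adds at most 2) — so at least 3 groups are needed, and 3 is optimal.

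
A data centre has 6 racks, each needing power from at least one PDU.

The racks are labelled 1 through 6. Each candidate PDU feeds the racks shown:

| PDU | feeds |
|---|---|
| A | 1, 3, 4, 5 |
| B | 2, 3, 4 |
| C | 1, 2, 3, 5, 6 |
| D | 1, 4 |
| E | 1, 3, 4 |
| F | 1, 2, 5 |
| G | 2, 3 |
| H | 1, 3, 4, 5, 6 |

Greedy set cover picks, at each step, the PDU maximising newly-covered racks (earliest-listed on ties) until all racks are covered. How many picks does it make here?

Greedy: pick C (covers 5 new) → pick A (covers 1 new). Total picks: 2.

2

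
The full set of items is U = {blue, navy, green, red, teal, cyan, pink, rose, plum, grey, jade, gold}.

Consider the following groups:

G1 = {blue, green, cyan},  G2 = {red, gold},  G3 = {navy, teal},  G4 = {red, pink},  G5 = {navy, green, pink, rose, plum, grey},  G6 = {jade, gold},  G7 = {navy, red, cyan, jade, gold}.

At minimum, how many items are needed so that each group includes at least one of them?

4

Take H = {navy, green, red, gold}. Each listed group contains at least one of these, so H is a hitting set of size 4.
The groups G1, G3, G4, G6 are pairwise disjoint, so any hitting set needs a separate item for each — at least 4. Hence 4 is optimal.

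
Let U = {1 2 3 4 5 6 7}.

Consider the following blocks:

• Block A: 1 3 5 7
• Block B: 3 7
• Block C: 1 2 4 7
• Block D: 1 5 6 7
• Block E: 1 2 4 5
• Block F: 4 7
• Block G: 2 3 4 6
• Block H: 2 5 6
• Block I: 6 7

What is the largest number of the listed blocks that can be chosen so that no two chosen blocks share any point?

2

E, I are pairwise disjoint (E={1,2,4,5}; I={6,7}).
Every remaining block overlaps one of these, and no 3 of the listed blocks are pairwise disjoint, so 2 is the maximum.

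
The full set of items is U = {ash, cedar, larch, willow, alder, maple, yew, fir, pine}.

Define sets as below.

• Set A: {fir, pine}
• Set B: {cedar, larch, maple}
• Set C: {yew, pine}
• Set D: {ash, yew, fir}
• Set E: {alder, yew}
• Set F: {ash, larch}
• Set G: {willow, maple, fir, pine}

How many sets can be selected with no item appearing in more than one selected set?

E, F, G are pairwise disjoint (E={alder,yew}; F={ash,larch}; G={willow,maple,fir,pine}).
Every remaining set overlaps one of these, and no 4 of the listed sets are pairwise disjoint, so 3 is the maximum.

3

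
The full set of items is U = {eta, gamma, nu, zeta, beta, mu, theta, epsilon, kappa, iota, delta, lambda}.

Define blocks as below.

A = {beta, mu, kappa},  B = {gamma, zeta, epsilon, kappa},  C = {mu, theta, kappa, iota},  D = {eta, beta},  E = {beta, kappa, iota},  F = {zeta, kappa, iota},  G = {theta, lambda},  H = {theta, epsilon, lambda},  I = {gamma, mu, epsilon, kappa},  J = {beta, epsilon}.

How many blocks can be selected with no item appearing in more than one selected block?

3

D, F, H are pairwise disjoint (D={eta,beta}; F={zeta,kappa,iota}; H={theta,epsilon,lambda}).
Every remaining block overlaps one of these, and no 4 of the listed blocks are pairwise disjoint, so 3 is the maximum.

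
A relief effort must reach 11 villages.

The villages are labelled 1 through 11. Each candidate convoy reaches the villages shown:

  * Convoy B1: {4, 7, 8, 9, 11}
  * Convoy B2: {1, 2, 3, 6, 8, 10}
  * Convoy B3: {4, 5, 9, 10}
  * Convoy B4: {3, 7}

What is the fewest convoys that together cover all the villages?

3

B1 and B2 and B3 together: B1 ∪ B2 ∪ B3 = {1, 2, 3, 4, 5, 6, 7, 8, 9, 10, 11} — every village is covered.
Only B2 contains 1, so B2 is forced; the remaining 5 villages need at least 2 more convoys (each remaining convoy adds at most 4) — so at least 3 convoys are needed, and 3 is optimal.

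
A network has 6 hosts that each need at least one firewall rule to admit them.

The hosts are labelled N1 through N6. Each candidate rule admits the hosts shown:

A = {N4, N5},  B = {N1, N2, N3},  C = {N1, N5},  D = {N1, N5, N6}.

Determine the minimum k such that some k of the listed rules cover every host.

3

A and B and D together: A ∪ B ∪ D = {N1, N2, N3, N4, N5, N6} — every host is covered.
Only B contains N2, so B is forced; the remaining 3 hosts need at least 2 more rules (each remaining rule adds at most 2) — so at least 3 rules are needed, and 3 is optimal.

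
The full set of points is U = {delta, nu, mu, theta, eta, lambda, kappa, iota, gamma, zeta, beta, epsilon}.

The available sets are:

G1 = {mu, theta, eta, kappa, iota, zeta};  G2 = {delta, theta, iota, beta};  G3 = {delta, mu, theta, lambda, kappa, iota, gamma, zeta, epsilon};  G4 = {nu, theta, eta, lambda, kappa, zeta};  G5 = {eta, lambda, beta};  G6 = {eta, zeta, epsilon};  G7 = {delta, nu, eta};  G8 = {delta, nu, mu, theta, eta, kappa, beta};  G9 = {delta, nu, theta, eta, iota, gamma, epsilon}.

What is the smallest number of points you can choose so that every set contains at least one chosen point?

2

Take H = {eta, iota}. Each listed set contains at least one of these, so H is a hitting set of size 2.
The sets G2, G6 are pairwise disjoint, so any hitting set needs a separate point for each — at least 2. Hence 2 is optimal.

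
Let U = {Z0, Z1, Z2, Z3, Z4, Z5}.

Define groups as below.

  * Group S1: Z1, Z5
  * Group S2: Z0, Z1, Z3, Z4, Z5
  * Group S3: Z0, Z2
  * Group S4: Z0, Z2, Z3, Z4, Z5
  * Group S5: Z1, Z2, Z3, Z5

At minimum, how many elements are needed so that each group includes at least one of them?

2

The 2 elements {Z2, Z5} hit every group.
The groups S1, S3 are pairwise disjoint, so any hitting set needs a separate element for each — at least 2. Hence 2 is optimal.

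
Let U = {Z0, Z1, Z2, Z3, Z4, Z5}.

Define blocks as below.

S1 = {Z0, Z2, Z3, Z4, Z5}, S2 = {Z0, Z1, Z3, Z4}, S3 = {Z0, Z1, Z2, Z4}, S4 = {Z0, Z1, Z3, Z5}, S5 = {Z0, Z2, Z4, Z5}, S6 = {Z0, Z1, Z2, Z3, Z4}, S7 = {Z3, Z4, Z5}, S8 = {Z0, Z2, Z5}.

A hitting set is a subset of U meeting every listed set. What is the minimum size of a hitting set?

Take H = {Z0, Z4}. Each listed block contains at least one of these, so H is a hitting set of size 2.
No single item lies in every block, so at least 2 are needed and 2 is optimal.

2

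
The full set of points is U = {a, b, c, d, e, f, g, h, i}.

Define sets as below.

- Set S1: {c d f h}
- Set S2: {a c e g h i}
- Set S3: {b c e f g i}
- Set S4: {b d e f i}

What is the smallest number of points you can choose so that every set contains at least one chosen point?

2

The 2 points {c, i} hit every set.
No single point lies in every set, so at least 2 are needed and 2 is optimal.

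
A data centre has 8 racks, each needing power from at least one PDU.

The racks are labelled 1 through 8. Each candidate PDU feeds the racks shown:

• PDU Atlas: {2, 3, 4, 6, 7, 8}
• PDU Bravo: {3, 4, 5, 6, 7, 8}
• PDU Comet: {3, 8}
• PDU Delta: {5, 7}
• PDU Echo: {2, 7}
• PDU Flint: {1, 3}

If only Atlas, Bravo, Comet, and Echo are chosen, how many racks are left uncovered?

Union of Atlas, Bravo, Comet, Echo = {2, 3, 4, 5, 6, 7, 8}.
Not covered: 1 — 1 rack.

1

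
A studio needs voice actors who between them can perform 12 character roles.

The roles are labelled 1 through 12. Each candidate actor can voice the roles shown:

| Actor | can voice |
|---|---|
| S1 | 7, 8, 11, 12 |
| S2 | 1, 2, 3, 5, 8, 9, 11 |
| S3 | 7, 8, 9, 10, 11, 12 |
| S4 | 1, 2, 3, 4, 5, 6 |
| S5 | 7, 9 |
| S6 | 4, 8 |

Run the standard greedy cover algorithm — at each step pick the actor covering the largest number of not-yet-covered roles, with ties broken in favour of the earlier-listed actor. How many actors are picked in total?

3

Greedy: pick S2 (covers 7 new) → pick S3 (covers 3 new) → pick S4 (covers 2 new). Total picks: 3.
(The true minimum cover uses only 2 actors, so greedy is not optimal here.)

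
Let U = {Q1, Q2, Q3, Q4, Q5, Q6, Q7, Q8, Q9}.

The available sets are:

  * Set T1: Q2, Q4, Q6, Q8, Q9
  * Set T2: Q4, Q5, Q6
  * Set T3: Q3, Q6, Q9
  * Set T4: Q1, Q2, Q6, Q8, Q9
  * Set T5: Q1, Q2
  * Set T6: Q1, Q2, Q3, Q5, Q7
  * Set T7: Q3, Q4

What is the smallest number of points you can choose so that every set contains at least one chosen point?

Take H = {Q2, Q3, Q6}. Each listed set contains at least one of these, so H is a hitting set of size 3.
No choice of 2 points meets every set, so 3 is the minimum.

3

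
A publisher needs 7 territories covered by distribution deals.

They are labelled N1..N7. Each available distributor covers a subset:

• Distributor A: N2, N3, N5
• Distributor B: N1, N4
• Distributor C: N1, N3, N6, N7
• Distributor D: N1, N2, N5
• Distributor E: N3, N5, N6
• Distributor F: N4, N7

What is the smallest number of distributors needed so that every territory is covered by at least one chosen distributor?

3

A and B and C together: A ∪ B ∪ C = {N1, N2, N3, N4, N5, N6, N7} — every territory is covered.
No 2 of the 6 distributors cover everything (all 15 combinations miss at least one territory), so 3 is optimal.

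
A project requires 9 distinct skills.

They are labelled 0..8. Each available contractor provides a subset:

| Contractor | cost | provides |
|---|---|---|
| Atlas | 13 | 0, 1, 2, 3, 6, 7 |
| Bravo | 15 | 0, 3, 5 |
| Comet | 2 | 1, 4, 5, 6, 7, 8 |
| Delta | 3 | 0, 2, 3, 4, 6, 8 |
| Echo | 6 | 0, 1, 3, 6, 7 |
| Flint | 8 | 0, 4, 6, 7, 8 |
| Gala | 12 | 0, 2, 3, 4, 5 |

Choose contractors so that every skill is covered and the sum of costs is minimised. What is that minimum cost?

5

Comet, Delta together cover every skill (Comet ∪ Delta = {0, 1, 2, 3, 4, 5, 6, 7, 8}); total cost 2 + 3 = 5.
No covering selection has total cost below 5.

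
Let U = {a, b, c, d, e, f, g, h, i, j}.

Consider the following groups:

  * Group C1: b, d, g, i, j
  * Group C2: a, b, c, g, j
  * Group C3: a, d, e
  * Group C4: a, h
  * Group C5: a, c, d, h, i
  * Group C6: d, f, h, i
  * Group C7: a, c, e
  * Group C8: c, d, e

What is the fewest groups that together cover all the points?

C1, C6, and C7 cover everything between them: the union {a, b, c, d, e, f, g, h, i, j} is all of U.
Only C6 contains f, so C6 is forced; the remaining 6 points need at least 2 more groups (each remaining group adds at most 5) — so at least 3 groups are needed, and 3 is optimal.

3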